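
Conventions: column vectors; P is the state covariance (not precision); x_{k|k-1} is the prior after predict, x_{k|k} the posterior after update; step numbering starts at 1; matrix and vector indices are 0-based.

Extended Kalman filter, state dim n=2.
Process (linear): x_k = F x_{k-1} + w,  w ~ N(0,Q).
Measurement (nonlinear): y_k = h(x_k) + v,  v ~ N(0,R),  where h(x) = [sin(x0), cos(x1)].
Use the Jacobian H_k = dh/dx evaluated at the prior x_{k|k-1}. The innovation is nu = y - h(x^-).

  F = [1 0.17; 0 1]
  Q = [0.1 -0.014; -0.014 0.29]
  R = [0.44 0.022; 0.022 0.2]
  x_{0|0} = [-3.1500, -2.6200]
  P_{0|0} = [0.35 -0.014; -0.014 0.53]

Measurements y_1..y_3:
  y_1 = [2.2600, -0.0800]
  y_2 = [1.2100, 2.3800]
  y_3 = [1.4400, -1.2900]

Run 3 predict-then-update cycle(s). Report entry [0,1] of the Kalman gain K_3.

K[0,1] = -0.0187

step 1: x^-=[-3.5954, -2.6200]  P^-=[0.4606 0.0621; 0.0621 0.8200]  H_jac=[-0.8988 0.0000; 0.0000 0.4983]  S=[0.8120 -0.0058; -0.0058 0.4036]  K=[-0.5093 0.0693; -0.0615 1.0115]  nu=[1.8216, 0.7870]  x^+=[-4.4685, -1.9359]  P^+=[0.2476 0.0053; 0.0053 0.4033]
step 2: x^-=[-4.7976, -1.9359]  P^-=[0.3611 0.0599; 0.0599 0.6933]  H_jac=[0.0851 0.0000; 0.0000 0.9341]  S=[0.4426 0.0268; 0.0268 0.8049]  K=[0.0654 0.0673; -0.0372 0.8058]  nu=[0.2136, 2.7371]  x^+=[-4.5993, 0.2617]  P^+=[0.3553 0.0160; 0.0160 0.1717]
step 3: x^-=[-4.5548, 0.2617]  P^-=[0.4657 0.0311; 0.0311 0.4617]  H_jac=[-0.1569 0.0000; 0.0000 -0.2587]  S=[0.4515 0.0233; 0.0233 0.2309]  K=[-0.1609 -0.0187; 0.0159 -0.5188]  nu=[0.4524, -2.2560]  x^+=[-4.5855, 1.4393]  P^+=[0.4538 0.0281; 0.0281 0.3998]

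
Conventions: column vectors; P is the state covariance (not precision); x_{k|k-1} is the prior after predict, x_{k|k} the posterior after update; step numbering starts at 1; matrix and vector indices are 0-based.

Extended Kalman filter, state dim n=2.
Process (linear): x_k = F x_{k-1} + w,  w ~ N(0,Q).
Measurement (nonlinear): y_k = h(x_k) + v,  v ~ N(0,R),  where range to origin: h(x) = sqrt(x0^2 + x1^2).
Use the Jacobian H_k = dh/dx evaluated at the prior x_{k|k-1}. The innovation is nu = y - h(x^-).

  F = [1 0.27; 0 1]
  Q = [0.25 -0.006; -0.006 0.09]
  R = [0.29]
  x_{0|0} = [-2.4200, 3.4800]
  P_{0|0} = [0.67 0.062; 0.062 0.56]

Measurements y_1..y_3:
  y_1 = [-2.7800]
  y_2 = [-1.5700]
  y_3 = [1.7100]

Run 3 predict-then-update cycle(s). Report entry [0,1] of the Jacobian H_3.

H_jac[0,1] = 0.3699

step 1: x^-=[-1.4804, 3.4800]  P^-=[0.9943 0.2072; 0.2072 0.6500]  H_jac=[-0.3915 0.9202]  S=[0.8435]  K=[-0.2354; 0.6130]  nu=[-6.5618]  x^+=[0.0643, -0.5421]  P^+=[0.9476 0.3289; 0.3289 0.3331]
step 2: x^-=[-0.0821, -0.5421]  P^-=[1.3995 0.4128; 0.4128 0.4231]  H_jac=[-0.1497 -0.9887]  S=[0.8572]  K=[-0.7206; -0.5601]  nu=[-2.1183]  x^+=[1.4444, 0.6444]  P^+=[0.9543 0.0668; 0.0668 0.1542]
step 3: x^-=[1.6184, 0.6444]  P^-=[1.2516 0.1025; 0.1025 0.2442]  H_jac=[0.9291 0.3699]  S=[1.4742]  K=[0.8145; 0.1258]  nu=[-0.0319]  x^+=[1.5924, 0.6404]  P^+=[0.2736 -0.0486; -0.0486 0.2208]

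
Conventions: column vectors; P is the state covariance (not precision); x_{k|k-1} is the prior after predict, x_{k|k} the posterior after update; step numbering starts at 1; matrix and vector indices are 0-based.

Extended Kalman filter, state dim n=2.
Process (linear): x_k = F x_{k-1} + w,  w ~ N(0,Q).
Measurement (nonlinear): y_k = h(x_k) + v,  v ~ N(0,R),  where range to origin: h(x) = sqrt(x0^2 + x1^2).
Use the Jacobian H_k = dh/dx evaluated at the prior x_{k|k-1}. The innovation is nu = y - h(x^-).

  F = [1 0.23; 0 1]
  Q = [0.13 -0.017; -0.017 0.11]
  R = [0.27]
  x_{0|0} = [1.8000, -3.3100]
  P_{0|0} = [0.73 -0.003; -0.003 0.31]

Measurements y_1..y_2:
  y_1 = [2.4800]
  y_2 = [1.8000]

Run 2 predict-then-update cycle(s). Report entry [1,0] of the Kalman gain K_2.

step 1: x^-=[1.0387, -3.3100]  P^-=[0.8750 0.0513; 0.0513 0.4200]  H_jac=[0.2994 -0.9541]  S=[0.7015]  K=[0.3037; -0.5494]  nu=[-0.9891]  x^+=[0.7383, -2.7666]  P^+=[0.8103 0.1683; 0.1683 0.2083]
step 2: x^-=[0.1020, -2.7666]  P^-=[1.0288 0.1992; 0.1992 0.3183]  H_jac=[0.0368 -0.9993]  S=[0.5746]  K=[-0.2806; -0.5408]  nu=[-0.9685]  x^+=[0.3737, -2.2428]  P^+=[0.9835 0.1121; 0.1121 0.1502]

K[1,0] = -0.5408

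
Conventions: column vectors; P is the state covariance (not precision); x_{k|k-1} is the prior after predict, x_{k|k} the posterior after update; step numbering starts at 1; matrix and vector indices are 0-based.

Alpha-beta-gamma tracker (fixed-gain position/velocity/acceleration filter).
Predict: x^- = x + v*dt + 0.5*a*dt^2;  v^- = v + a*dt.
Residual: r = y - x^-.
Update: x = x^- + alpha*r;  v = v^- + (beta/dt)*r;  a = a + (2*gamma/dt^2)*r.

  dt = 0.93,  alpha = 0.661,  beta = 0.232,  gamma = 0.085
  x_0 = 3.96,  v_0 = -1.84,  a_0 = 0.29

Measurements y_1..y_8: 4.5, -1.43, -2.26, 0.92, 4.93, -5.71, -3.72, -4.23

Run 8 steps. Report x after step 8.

x_post = -4.0548

step 1: x_pred=2.3742  r=2.1258  x^+=3.7794  v^+=-1.0400  a^+=0.7078
step 2: x_pred=3.1183  r=-4.5483  x^+=0.1119  v^+=-1.5163  a^+=-0.1861
step 3: x_pred=-1.3788  r=-0.8812  x^+=-1.9613  v^+=-1.9093  a^+=-0.3593
step 4: x_pred=-3.8923  r=4.8123  x^+=-0.7114  v^+=-1.0430  a^+=0.5865
step 5: x_pred=-1.4277  r=6.3577  x^+=2.7747  v^+=1.0885  a^+=1.8362
step 6: x_pred=4.5811  r=-10.2911  x^+=-2.2213  v^+=0.2289  a^+=-0.1866
step 7: x_pred=-2.0891  r=-1.6309  x^+=-3.1671  v^+=-0.3515  a^+=-0.5072
step 8: x_pred=-3.7133  r=-0.5167  x^+=-4.0548  v^+=-0.9520  a^+=-0.6087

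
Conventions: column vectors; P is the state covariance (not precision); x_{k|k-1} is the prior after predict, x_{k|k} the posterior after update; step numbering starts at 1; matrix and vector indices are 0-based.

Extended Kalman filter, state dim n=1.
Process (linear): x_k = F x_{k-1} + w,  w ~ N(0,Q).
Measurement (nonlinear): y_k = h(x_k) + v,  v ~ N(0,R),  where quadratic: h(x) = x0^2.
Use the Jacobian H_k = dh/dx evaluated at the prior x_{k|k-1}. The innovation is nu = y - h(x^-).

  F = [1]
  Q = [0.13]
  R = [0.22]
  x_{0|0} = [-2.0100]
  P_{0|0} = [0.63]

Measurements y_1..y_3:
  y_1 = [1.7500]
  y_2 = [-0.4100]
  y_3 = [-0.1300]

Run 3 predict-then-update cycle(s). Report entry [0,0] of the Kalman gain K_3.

step 1: x^-=[-2.0100]  P^-=[0.7600]  H_jac=[-4.0200]  S=[12.5019]  K=[-0.2444]  nu=[-2.2901]  x^+=[-1.4503]  P^+=[0.0134]
step 2: x^-=[-1.4503]  P^-=[0.1434]  H_jac=[-2.9007]  S=[1.4264]  K=[-0.2916]  nu=[-2.5135]  x^+=[-0.7175]  P^+=[0.0221]
step 3: x^-=[-0.7175]  P^-=[0.1521]  H_jac=[-1.4350]  S=[0.5332]  K=[-0.4094]  nu=[-0.6448]  x^+=[-0.4535]  P^+=[0.0628]

K[0,0] = -0.4094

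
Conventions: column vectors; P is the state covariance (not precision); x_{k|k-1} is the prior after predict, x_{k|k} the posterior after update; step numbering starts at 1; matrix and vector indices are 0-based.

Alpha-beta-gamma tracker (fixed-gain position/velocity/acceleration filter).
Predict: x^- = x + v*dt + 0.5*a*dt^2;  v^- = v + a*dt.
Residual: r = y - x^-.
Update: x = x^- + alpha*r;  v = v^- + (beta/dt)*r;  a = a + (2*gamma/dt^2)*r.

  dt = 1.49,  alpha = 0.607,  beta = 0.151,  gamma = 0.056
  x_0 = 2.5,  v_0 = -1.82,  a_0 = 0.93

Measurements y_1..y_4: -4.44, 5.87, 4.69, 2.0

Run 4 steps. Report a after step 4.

step 1: x_pred=0.8205  r=-5.2605  x^+=-2.3726  v^+=-0.9674  a^+=0.6646
step 2: x_pred=-3.0763  r=8.9463  x^+=2.3541  v^+=0.9295  a^+=1.1159
step 3: x_pred=4.9778  r=-0.2878  x^+=4.8031  v^+=2.5631  a^+=1.1014
step 4: x_pred=9.8447  r=-7.8447  x^+=5.0830  v^+=3.4092  a^+=0.7057

a_post = 0.7057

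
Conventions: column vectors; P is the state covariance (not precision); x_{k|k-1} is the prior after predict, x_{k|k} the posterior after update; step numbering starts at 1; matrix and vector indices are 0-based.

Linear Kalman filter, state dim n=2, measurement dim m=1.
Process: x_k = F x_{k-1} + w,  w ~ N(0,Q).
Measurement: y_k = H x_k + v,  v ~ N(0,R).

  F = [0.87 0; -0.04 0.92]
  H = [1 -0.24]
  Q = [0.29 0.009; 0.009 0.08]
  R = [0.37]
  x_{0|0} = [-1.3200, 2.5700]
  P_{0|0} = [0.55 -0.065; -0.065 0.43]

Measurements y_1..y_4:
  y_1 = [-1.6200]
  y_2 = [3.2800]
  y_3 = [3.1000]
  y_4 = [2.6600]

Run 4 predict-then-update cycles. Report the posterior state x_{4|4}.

x_post = [2.6267, 1.2885]

step 1: x^-=[-1.1484, 2.4172]  P^-=[0.7063 -0.0622; -0.0622 0.4496]  S=[1.1320]  K=[0.6371; -0.1502]  nu=[0.1085]  x^+=[-1.0793, 2.4009]  P^+=[0.2468 0.0462; 0.0462 0.4241]
step 2: x^-=[-0.9390, 2.2520]  P^-=[0.4768 0.0374; 0.0374 0.4359]  S=[0.8540]  K=[0.5478; -0.0787]  nu=[4.7594]  x^+=[1.6684, 1.8772]  P^+=[0.2205 0.0742; 0.0742 0.4306]
step 3: x^-=[1.4515, 1.6603]  P^-=[0.4569 0.0607; 0.0607 0.4394]  S=[0.8231]  K=[0.5374; -0.0543]  nu=[2.0469]  x^+=[2.5516, 1.5491]  P^+=[0.2192 0.0848; 0.0848 0.4369]
step 4: x^-=[2.2199, 1.3231]  P^-=[0.4559 0.0692; 0.0692 0.4439]  S=[0.8183]  K=[0.5369; -0.0456]  nu=[0.7577]  x^+=[2.6267, 1.2885]  P^+=[0.2201 0.0893; 0.0893 0.4422]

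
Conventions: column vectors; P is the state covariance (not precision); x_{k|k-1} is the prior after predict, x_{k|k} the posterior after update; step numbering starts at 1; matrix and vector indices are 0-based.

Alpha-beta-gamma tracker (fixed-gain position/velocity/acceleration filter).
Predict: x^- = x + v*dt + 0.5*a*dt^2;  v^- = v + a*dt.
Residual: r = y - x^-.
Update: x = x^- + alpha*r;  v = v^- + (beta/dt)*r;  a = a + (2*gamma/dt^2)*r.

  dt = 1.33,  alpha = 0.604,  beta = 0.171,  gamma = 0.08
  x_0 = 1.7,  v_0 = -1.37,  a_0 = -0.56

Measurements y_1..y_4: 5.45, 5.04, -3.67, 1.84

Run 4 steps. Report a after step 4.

step 1: x_pred=-0.6174  r=6.0674  x^+=3.0473  v^+=-1.3347  a^+=-0.0112
step 2: x_pred=1.2623  r=3.7777  x^+=3.5440  v^+=-0.8639  a^+=0.3305
step 3: x_pred=2.6874  r=-6.3574  x^+=-1.1525  v^+=-1.2417  a^+=-0.2445
step 4: x_pred=-3.0202  r=4.8602  x^+=-0.0846  v^+=-0.9420  a^+=0.1951

a_post = 0.1951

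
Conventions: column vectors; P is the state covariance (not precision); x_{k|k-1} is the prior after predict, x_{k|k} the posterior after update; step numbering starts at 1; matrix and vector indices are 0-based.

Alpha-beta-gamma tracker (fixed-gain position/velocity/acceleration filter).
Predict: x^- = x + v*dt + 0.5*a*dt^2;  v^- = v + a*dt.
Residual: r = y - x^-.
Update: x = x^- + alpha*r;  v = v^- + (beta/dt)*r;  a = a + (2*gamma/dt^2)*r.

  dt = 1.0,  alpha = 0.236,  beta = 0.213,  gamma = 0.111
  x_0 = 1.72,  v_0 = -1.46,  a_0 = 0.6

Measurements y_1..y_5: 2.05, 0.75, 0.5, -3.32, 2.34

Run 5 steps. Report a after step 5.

step 1: x_pred=0.5600  r=1.4900  x^+=0.9116  v^+=-0.5426  a^+=0.9308
step 2: x_pred=0.8344  r=-0.0844  x^+=0.8145  v^+=0.3702  a^+=0.9120
step 3: x_pred=1.6407  r=-1.1407  x^+=1.3715  v^+=1.0393  a^+=0.6588
step 4: x_pred=2.7401  r=-6.0601  x^+=1.3099  v^+=0.4073  a^+=-0.6865
step 5: x_pred=1.3739  r=0.9661  x^+=1.6019  v^+=-0.0735  a^+=-0.4721

a_post = -0.4721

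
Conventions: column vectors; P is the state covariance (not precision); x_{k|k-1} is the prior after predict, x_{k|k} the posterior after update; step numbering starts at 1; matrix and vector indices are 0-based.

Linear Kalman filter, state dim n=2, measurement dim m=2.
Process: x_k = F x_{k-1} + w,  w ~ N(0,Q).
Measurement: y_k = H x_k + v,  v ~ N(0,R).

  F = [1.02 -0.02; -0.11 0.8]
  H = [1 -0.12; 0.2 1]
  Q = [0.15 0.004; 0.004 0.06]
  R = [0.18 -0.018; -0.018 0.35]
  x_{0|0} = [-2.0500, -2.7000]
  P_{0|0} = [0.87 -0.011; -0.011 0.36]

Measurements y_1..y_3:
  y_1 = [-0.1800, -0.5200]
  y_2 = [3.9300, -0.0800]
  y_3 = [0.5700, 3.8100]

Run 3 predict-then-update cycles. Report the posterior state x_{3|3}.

step 1: x^-=[-2.0370, -1.9345]  P^-=[1.0557 -0.1084; -0.1084 0.3029]  S=[1.2661 0.0510; 0.0510 0.6517]  K=[0.8404 0.0919; -0.1321 0.4418]  nu=[1.6249, 1.8219]  x^+=[-0.5040, -1.3443]  P^+=[0.1481 -0.0126; -0.0126 0.1595]
step 2: x^-=[-0.4872, -1.0200]  P^-=[0.3047 -0.0255; -0.0255 0.1661]  S=[0.4932 -0.0019; -0.0019 0.5181]  K=[0.6242 0.0707; -0.0909 0.3104]  nu=[4.2948, 1.0374]  x^+=[2.2671, -1.0883]  P^+=[0.1101 -0.0085; -0.0085 0.1120]
step 3: x^-=[2.3342, -1.1200]  P^-=[0.2649 -0.0171; -0.0171 0.1345]  S=[0.4509 0.0021; 0.0021 0.4883]  K=[0.5917 0.0709; -0.0750 0.2688]  nu=[-1.8986, 4.4632]  x^+=[1.5272, 0.2221]  P^+=[0.1044 -0.0067; -0.0067 0.0968]

x_post = [1.5272, 0.2221]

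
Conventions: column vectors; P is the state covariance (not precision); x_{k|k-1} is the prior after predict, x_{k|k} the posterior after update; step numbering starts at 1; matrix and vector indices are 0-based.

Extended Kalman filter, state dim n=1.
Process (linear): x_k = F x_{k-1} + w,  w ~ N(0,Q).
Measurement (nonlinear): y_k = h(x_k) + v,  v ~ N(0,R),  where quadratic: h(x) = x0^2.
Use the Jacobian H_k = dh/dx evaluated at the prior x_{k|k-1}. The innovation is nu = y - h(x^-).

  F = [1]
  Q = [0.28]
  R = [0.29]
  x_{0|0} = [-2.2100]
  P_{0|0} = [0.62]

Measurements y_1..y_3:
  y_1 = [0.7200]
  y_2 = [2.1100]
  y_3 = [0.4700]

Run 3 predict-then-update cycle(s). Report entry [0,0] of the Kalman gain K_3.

K[0,0] = -0.3128

step 1: x^-=[-2.2100]  P^-=[0.9000]  H_jac=[-4.4200]  S=[17.8728]  K=[-0.2226]  nu=[-4.1641]  x^+=[-1.2832]  P^+=[0.0146]
step 2: x^-=[-1.2832]  P^-=[0.2946]  H_jac=[-2.5664]  S=[2.2303]  K=[-0.3390]  nu=[0.4634]  x^+=[-1.4403]  P^+=[0.0383]
step 3: x^-=[-1.4403]  P^-=[0.3183]  H_jac=[-2.8806]  S=[2.9312]  K=[-0.3128]  nu=[-1.6044]  x^+=[-0.9384]  P^+=[0.0315]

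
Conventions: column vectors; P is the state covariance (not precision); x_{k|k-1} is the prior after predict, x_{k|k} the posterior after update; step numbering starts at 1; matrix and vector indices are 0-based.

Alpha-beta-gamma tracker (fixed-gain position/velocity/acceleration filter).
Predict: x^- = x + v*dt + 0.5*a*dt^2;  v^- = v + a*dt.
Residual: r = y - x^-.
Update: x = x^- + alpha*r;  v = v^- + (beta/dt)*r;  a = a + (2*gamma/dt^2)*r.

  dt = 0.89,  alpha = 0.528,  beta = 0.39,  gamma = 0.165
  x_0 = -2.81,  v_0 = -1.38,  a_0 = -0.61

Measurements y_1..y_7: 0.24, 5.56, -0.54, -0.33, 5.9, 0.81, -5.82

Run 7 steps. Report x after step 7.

x_post = -3.6353

step 1: x_pred=-4.2798  r=4.5198  x^+=-1.8933  v^+=0.0577  a^+=1.2730
step 2: x_pred=-1.3378  r=6.8978  x^+=2.3042  v^+=4.2133  a^+=4.1467
step 3: x_pred=7.6964  r=-8.2364  x^+=3.3476  v^+=4.2947  a^+=0.7153
step 4: x_pred=7.4532  r=-7.7832  x^+=3.3437  v^+=1.5208  a^+=-2.5272
step 5: x_pred=3.6962  r=2.2038  x^+=4.8598  v^+=0.2372  a^+=-1.6091
step 6: x_pred=4.4337  r=-3.6237  x^+=2.5204  v^+=-2.7828  a^+=-3.1188
step 7: x_pred=-1.1915  r=-4.6285  x^+=-3.6353  v^+=-7.5867  a^+=-5.0471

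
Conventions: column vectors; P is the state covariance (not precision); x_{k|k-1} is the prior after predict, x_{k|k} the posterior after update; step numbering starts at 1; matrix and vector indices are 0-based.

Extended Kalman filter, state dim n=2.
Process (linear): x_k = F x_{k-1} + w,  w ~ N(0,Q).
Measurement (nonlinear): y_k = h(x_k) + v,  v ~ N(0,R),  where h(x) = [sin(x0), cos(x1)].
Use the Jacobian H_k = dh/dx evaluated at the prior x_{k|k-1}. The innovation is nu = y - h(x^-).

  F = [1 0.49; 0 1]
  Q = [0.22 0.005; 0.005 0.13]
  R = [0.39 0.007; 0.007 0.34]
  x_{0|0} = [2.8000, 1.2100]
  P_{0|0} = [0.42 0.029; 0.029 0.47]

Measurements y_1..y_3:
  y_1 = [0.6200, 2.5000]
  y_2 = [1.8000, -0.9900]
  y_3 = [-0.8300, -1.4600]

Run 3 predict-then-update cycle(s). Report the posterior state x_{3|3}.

x_post = [-0.0040, -2.1479]

step 1: x^-=[3.3929, 1.2100]  P^-=[0.7813 0.2643; 0.2643 0.6000]  H_jac=[-0.9686 0.0000; 0.0000 -0.9356]  S=[1.1230 0.2465; 0.2465 0.8652]  K=[-0.6519 -0.1001; -0.0912 -0.6228]  nu=[0.8687, 2.1470]  x^+=[2.6118, -0.2064]  P^+=[0.2632 0.0412; 0.0412 0.2270]
step 2: x^-=[2.5106, -0.2064]  P^-=[0.5781 0.1575; 0.1575 0.3570]  H_jac=[-0.8075 0.0000; 0.0000 0.2050]  S=[0.7669 -0.0191; -0.0191 0.3550]  K=[-0.6072 0.0583; -0.1609 0.1975]  nu=[1.2101, -1.9688]  x^+=[1.6610, -0.7899]  P^+=[0.2928 0.0760; 0.0760 0.3221]
step 3: x^-=[1.2739, -0.7899]  P^-=[0.6646 0.2388; 0.2388 0.4521]  H_jac=[0.2925 0.0000; 0.0000 0.7103]  S=[0.4469 0.0566; 0.0566 0.5681]  K=[0.4023 0.2585; 0.0858 0.5567]  nu=[-1.7863, -2.1639]  x^+=[-0.0040, -2.1479]  P^+=[0.5425 0.1277; 0.1277 0.2673]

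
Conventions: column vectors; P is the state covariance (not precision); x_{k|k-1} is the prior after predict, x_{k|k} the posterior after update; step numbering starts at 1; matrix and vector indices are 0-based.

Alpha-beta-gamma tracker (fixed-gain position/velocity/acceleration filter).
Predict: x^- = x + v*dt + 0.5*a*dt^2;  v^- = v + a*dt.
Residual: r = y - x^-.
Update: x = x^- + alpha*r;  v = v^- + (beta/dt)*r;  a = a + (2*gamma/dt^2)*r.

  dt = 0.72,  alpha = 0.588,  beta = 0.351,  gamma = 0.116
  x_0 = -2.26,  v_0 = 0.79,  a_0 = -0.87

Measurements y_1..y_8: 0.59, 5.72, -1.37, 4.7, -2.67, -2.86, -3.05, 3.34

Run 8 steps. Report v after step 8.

step 1: x_pred=-1.9167  r=2.5067  x^+=-0.4428  v^+=1.3856  a^+=0.2518
step 2: x_pred=0.6202  r=5.0998  x^+=3.6189  v^+=4.0531  a^+=2.5342
step 3: x_pred=7.1940  r=-8.5640  x^+=2.1584  v^+=1.7028  a^+=-1.2985
step 4: x_pred=3.0478  r=1.6522  x^+=4.0193  v^+=1.5733  a^+=-0.5591
step 5: x_pred=5.0072  r=-7.6772  x^+=0.4930  v^+=-2.5718  a^+=-3.9948
step 6: x_pred=-2.3942  r=-0.4658  x^+=-2.6681  v^+=-5.6752  a^+=-4.2033
step 7: x_pred=-7.8437  r=4.7937  x^+=-5.0250  v^+=-6.3646  a^+=-2.0580
step 8: x_pred=-10.1410  r=13.4810  x^+=-2.2142  v^+=-1.2744  a^+=3.9752

v_post = -1.2744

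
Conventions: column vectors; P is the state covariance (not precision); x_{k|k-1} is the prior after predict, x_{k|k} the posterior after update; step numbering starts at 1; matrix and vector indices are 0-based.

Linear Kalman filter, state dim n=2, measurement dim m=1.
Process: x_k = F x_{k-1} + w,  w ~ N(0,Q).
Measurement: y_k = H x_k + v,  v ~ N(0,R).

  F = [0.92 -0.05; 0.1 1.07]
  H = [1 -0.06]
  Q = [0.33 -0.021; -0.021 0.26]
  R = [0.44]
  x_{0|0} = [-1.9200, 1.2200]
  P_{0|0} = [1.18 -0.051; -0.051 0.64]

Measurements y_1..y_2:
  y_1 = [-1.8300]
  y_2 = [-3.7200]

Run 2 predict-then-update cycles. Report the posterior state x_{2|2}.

x_post = [-2.8298, 1.1665]

step 1: x^-=[-1.8274, 1.1134]  P^-=[1.3350 0.0034; 0.0034 0.9936]  S=[1.7782]  K=[0.7507; -0.0316]  nu=[0.0642]  x^+=[-1.7792, 1.1114]  P^+=[0.3330 0.0456; 0.0456 0.9918]
step 2: x^-=[-1.6924, 1.0112]  P^-=[0.6102 0.0012; 0.0012 1.4086]  S=[1.0551]  K=[0.5782; -0.0789]  nu=[-1.9669]  x^+=[-2.8298, 1.1665]  P^+=[0.2574 0.0494; 0.0494 1.4021]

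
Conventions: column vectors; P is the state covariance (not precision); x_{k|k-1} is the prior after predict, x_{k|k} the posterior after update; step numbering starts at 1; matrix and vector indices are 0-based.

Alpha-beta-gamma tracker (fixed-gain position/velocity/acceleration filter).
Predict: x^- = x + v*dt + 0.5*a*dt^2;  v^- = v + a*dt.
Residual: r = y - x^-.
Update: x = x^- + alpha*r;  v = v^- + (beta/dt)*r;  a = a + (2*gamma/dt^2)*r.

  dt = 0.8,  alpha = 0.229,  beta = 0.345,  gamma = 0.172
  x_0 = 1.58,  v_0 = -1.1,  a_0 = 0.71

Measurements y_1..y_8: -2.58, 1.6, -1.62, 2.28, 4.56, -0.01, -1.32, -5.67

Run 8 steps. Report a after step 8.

a_post = -13.6944

step 1: x_pred=0.9272  r=-3.5072  x^+=0.1241  v^+=-2.0445  a^+=-1.1751
step 2: x_pred=-1.8876  r=3.4876  x^+=-1.0889  v^+=-1.4806  a^+=0.6994
step 3: x_pred=-2.0495  r=0.4295  x^+=-1.9512  v^+=-0.7358  a^+=0.9303
step 4: x_pred=-2.2421  r=4.5221  x^+=-1.2065  v^+=1.9586  a^+=3.3609
step 5: x_pred=1.4359  r=3.1241  x^+=2.1513  v^+=5.9947  a^+=5.0402
step 6: x_pred=8.5599  r=-8.5699  x^+=6.5974  v^+=6.3310  a^+=0.4338
step 7: x_pred=11.8010  r=-13.1210  x^+=8.7963  v^+=1.0196  a^+=-6.6187
step 8: x_pred=7.4940  r=-13.1640  x^+=4.4795  v^+=-9.9523  a^+=-13.6944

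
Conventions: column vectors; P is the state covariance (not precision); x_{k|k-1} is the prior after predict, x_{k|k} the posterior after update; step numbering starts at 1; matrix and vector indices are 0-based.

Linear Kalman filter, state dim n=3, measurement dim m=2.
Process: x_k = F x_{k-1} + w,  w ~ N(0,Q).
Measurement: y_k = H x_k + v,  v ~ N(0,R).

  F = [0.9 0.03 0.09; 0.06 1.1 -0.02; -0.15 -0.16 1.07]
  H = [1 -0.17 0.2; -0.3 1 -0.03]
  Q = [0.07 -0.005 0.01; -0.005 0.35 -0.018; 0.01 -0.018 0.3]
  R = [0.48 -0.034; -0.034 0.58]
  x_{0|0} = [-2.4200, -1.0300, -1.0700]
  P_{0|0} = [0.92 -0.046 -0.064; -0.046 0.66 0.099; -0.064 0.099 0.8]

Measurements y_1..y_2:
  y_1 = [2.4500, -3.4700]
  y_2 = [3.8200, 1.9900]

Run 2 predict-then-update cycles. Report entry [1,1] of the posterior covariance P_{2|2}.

step 1: x^-=[-2.3052, -1.2568, -0.6171]  P^-=[0.8100 0.0299 -0.0925; 0.0299 1.1420 -0.0390; -0.0925 -0.0390 1.2380]  S=[1.3279 -0.4467; -0.4467 1.7787]  K=[0.6034 0.0333; 0.0928 0.6610; 0.1230 0.0037]  nu=[4.6650, -2.9233]  x^+=[0.4121, -2.7558, -0.0540]  P^+=[0.3425 0.0959 -0.1885; 0.0959 0.4083 -0.0220; -0.1885 -0.0220 1.2182]
step 2: x^-=[0.2834, -3.0056, 0.3213]  P^-=[0.3322 0.1201 -0.1145; 0.1201 0.8599 -0.1744; -0.1145 -0.1744 1.7856]  S=[0.8337 -0.1898; -0.1898 1.4077]  K=[0.3614 0.0657; 0.0629 0.5974; 0.3047 -0.0965]  nu=[2.9614, 5.0903]  x^+=[1.6882, 0.2217, 0.7323]  P^+=[0.2262 0.0877 -0.2002; 0.0877 0.3684 -0.0759; -0.2002 -0.0759 1.6839]

P_post[1,1] = 0.3684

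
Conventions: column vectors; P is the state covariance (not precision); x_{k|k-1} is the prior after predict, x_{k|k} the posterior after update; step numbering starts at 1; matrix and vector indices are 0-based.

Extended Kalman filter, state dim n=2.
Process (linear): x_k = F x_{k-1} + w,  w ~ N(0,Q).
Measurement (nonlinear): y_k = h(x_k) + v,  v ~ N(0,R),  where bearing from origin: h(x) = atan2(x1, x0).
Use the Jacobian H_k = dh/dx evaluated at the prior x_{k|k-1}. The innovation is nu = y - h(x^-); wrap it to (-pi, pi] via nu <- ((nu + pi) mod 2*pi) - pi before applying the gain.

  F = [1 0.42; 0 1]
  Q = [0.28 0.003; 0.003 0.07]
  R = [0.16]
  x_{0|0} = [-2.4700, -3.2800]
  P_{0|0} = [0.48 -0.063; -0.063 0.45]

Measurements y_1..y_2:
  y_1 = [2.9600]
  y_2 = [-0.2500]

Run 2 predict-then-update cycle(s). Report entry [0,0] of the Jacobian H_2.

step 1: x^-=[-3.8476, -3.2800]  P^-=[0.7865 0.1290; 0.1290 0.5200]  H_jac=[0.1283 -0.1505]  S=[0.1797]  K=[0.4534; -0.3434]  nu=[-0.8875]  x^+=[-4.2500, -2.9753]  P^+=[0.7495 0.1570; 0.1570 0.4988]
step 2: x^-=[-5.4996, -2.9753]  P^-=[1.2494 0.3695; 0.3695 0.5688]  H_jac=[0.0761 -0.1407]  S=[0.1706]  K=[0.2527; -0.3042]  nu=[2.3957]  x^+=[-4.8943, -3.7041]  P^+=[1.2385 0.3826; 0.3826 0.5530]

H_jac[0,0] = 0.0761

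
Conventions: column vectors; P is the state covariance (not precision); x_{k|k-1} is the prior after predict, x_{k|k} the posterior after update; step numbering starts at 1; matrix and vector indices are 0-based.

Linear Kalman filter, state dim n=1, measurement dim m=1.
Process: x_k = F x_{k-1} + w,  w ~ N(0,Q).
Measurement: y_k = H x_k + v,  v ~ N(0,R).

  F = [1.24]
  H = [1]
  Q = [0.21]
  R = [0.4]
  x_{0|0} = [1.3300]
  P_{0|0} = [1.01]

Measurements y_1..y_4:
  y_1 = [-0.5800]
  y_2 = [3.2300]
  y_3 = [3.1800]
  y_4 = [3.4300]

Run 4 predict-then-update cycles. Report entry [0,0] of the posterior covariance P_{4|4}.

P_post[0,0] = 0.2367

step 1: x^-=[1.6492]  P^-=[1.7630]  S=[2.1630]  K=[0.8151]  nu=[-2.2292]  x^+=[-0.1678]  P^+=[0.3260]
step 2: x^-=[-0.2080]  P^-=[0.7113]  S=[1.1113]  K=[0.6401]  nu=[3.4380]  x^+=[1.9925]  P^+=[0.2560]
step 3: x^-=[2.4707]  P^-=[0.6037]  S=[1.0037]  K=[0.6015]  nu=[0.7093]  x^+=[2.8973]  P^+=[0.2406]
step 4: x^-=[3.5927]  P^-=[0.5799]  S=[0.9799]  K=[0.5918]  nu=[-0.1627]  x^+=[3.4964]  P^+=[0.2367]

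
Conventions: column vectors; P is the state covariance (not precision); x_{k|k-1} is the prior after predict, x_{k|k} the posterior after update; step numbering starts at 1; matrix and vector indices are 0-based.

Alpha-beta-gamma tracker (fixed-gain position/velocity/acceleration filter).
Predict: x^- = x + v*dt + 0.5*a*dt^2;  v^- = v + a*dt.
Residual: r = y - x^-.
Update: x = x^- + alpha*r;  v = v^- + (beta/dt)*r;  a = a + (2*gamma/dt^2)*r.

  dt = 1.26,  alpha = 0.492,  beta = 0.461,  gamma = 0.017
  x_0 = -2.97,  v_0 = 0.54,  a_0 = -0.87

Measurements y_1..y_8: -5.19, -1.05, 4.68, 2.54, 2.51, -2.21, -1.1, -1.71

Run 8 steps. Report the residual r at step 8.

step 1: x_pred=-2.9802  r=-2.2098  x^+=-4.0674  v^+=-1.3647  a^+=-0.9173
step 2: x_pred=-6.5151  r=5.4651  x^+=-3.8263  v^+=-0.5210  a^+=-0.8003
step 3: x_pred=-5.1180  r=9.7980  x^+=-0.2974  v^+=2.0555  a^+=-0.5905
step 4: x_pred=1.8238  r=0.7162  x^+=2.1762  v^+=1.5735  a^+=-0.5751
step 5: x_pred=3.7023  r=-1.1923  x^+=3.1157  v^+=0.4127  a^+=-0.6006
step 6: x_pred=3.1589  r=-5.3689  x^+=0.5174  v^+=-2.3085  a^+=-0.7156
step 7: x_pred=-2.9594  r=1.8594  x^+=-2.0446  v^+=-2.5299  a^+=-0.6758
step 8: x_pred=-5.7686  r=4.0586  x^+=-3.7718  v^+=-1.8964  a^+=-0.5889

resid = 4.0586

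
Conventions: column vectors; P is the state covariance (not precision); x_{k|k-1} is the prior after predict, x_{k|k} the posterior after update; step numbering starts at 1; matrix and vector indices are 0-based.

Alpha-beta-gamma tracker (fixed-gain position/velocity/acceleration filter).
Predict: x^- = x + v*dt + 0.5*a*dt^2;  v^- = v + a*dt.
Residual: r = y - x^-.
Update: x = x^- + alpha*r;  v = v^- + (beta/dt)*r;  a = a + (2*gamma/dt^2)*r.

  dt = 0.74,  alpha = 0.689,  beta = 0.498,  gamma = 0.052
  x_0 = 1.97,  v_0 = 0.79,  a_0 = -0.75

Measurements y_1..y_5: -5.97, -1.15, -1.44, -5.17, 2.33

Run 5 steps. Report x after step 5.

x_post = -0.3562

step 1: x_pred=2.3492  r=-8.3193  x^+=-3.3827  v^+=-5.3636  a^+=-2.3300
step 2: x_pred=-7.9898  r=6.8398  x^+=-3.2772  v^+=-2.4849  a^+=-1.0310
step 3: x_pred=-5.3982  r=3.9582  x^+=-2.6710  v^+=-0.5840  a^+=-0.2792
step 4: x_pred=-3.1796  r=-1.9904  x^+=-4.5510  v^+=-2.1301  a^+=-0.6572
step 5: x_pred=-6.3072  r=8.6372  x^+=-0.3562  v^+=3.1962  a^+=0.9831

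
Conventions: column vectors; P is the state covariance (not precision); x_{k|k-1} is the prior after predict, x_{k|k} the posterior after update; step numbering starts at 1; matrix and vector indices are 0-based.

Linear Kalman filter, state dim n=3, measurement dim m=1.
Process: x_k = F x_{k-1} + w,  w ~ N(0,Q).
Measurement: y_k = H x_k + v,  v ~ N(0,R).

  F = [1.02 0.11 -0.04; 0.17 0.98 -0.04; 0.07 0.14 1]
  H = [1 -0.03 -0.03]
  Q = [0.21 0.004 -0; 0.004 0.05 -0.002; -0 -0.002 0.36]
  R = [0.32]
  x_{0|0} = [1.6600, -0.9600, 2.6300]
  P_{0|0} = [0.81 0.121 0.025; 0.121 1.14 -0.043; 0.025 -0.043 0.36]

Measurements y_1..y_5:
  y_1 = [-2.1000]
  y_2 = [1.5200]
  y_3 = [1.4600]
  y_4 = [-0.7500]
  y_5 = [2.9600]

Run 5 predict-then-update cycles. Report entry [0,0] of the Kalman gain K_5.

step 1: x^-=[1.4824, -0.7638, 2.6118]  P^-=[1.0926 0.3918 0.1001; 0.3918 1.2122 0.1231; 0.1001 0.1231 0.7401]  S=[1.3850]  K=[0.7782; 0.2540; 0.0536]  nu=[-3.5270]  x^+=[-1.2622, -1.6595, 2.4227]  P^+=[0.2538 0.1181 0.0424; 0.1181 1.1229 0.1043; 0.0424 0.1043 0.7362]
step 2: x^-=[-1.5669, -1.9378, 2.1020]  P^-=[0.5110 0.2839 0.0777; 0.2839 1.1675 0.2452; 0.0777 0.2452 1.1569]  S=[0.8118]  K=[0.6161; 0.2975; 0.0439]  nu=[3.0919]  x^+=[0.3378, -1.0179, 2.2379]  P^+=[0.2029 0.1351 0.0558; 0.1351 1.0956 0.2346; 0.0558 0.2346 1.1553]
step 3: x^-=[0.1431, -1.0296, 2.1190]  P^-=[0.4599 0.2838 0.0867; 0.2838 1.1358 0.3549; 0.0867 0.3549 1.6139]  S=[0.7608]  K=[0.5899; 0.3143; 0.0363]  nu=[1.3496]  x^+=[0.9392, -0.6055, 2.1680]  P^+=[0.1952 0.1428 0.0704; 0.1428 1.0607 0.3462; 0.0704 0.3462 1.6129]
step 4: x^-=[0.8047, -0.5204, 2.1490]  P^-=[0.4517 0.2817 0.0950; 0.2817 1.0964 0.4437; 0.0950 0.4437 2.1042]  S=[0.7528]  K=[0.5850; 0.3129; 0.0246]  nu=[-1.5058]  x^+=[-0.0763, -0.9915, 2.1119]  P^+=[0.1941 0.1439 0.0841; 0.1439 1.0227 0.4379; 0.0841 0.4379 2.1038]
step 5: x^-=[-0.2714, -1.0691, 1.9677]  P^-=[0.4492 0.2747 0.0984; 0.2747 1.0536 0.5105; 0.0984 0.5105 2.6220]  S=[0.7511]  K=[0.5832; 0.3033; 0.0059]  nu=[3.2583]  x^+=[1.6289, -0.0808, 1.9870]  P^+=[0.1938 0.1419 0.0958; 0.1419 0.9845 0.5091; 0.0958 0.5091 2.6220]

K[0,0] = 0.5832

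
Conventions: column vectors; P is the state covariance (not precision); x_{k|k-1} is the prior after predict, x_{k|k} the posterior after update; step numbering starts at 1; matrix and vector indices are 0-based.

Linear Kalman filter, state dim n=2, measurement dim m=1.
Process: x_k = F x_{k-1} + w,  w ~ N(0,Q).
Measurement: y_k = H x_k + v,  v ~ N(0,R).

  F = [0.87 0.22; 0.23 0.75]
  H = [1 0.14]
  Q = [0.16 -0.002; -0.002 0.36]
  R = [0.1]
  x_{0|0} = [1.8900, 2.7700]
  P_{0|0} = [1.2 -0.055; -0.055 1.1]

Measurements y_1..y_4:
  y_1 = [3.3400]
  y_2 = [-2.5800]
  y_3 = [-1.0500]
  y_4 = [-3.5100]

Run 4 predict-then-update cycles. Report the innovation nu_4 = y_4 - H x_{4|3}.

innov = [-2.4415]

step 1: x^-=[2.2537, 2.5122]  P^-=[1.1005 0.3809; 0.3809 1.0233]  S=[1.3272]  K=[0.8694; 0.3950]  nu=[0.7346]  x^+=[2.8923, 2.8023]  P^+=[0.0974 -0.0748; -0.0748 0.8162]
step 2: x^-=[3.1328, 2.7670]  P^-=[0.2446 0.0996; 0.0996 0.7985]  S=[0.3881]  K=[0.6661; 0.5446]  nu=[-6.1002]  x^+=[-0.9306, -0.5551]  P^+=[0.0724 -0.0412; -0.0412 0.6834]
step 3: x^-=[-0.9318, -0.6304]  P^-=[0.2321 0.0963; 0.0963 0.7340]  S=[0.3734]  K=[0.6576; 0.5330]  nu=[-0.0300]  x^+=[-0.9515, -0.6464]  P^+=[0.0706 -0.0346; -0.0346 0.6279]
step 4: x^-=[-0.9700, -0.7036]  P^-=[0.2306 0.0914; 0.0914 0.7050]  S=[0.3700]  K=[0.6578; 0.5138]  nu=[-2.4415]  x^+=[-2.5760, -1.9580]  P^+=[0.0705 -0.0336; -0.0336 0.6073]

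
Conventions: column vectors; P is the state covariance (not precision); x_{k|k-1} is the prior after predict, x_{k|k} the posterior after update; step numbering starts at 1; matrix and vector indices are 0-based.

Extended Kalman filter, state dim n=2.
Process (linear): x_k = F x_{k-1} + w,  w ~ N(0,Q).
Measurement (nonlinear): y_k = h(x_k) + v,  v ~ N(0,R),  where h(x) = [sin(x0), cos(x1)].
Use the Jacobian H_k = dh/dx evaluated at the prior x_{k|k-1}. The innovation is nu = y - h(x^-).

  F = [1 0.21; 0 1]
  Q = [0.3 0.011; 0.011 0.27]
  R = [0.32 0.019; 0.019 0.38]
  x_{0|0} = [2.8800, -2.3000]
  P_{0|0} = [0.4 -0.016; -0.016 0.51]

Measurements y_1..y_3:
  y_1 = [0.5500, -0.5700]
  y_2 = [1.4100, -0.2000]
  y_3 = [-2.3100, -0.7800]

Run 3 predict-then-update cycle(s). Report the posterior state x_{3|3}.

x_post = [-0.4014, -2.2190]

step 1: x^-=[2.3970, -2.3000]  P^-=[0.7158 0.1021; 0.1021 0.7800]  H_jac=[-0.7354 0.0000; 0.0000 0.7457]  S=[0.7071 -0.0370; -0.0370 0.8137]  K=[-0.7413 0.0599; -0.0690 0.7117]  nu=[-0.1277, 0.0963]  x^+=[2.4974, -2.2227]  P^+=[0.3210 0.0116; 0.0116 0.3609]
step 2: x^-=[2.0306, -2.2227]  P^-=[0.6418 0.0984; 0.0984 0.6309]  H_jac=[-0.4438 0.0000; 0.0000 0.7949]  S=[0.4464 -0.0157; -0.0157 0.7787]  K=[-0.6350 0.0876; -0.0752 0.6425]  nu=[0.5139, 0.4067]  x^+=[1.7400, -2.0000]  P^+=[0.4541 0.0267; 0.0267 0.3054]
step 3: x^-=[1.3200, -2.0000]  P^-=[0.7788 0.1018; 0.1018 0.5754]  H_jac=[0.2482 0.0000; 0.0000 0.9093]  S=[0.3680 0.0420; 0.0420 0.8557]  K=[0.5158 0.0829; -0.0011 0.6114]  nu=[-3.2787, -0.3638]  x^+=[-0.4014, -2.2190]  P^+=[0.6714 0.0454; 0.0454 0.2555]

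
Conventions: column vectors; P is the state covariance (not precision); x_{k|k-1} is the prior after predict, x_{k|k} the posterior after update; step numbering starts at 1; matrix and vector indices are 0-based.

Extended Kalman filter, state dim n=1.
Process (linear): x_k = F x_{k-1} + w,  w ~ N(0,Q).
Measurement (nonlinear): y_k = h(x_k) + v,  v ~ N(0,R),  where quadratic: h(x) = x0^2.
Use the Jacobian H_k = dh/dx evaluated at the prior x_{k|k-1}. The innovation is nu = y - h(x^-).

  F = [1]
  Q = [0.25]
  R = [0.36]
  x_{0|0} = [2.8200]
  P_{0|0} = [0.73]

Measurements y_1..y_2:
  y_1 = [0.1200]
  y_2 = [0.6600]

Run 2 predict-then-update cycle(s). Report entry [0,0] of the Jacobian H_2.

step 1: x^-=[2.8200]  P^-=[0.9800]  H_jac=[5.6400]  S=[31.5334]  K=[0.1753]  nu=[-7.8324]  x^+=[1.4471]  P^+=[0.0112]
step 2: x^-=[1.4471]  P^-=[0.2612]  H_jac=[2.8943]  S=[2.5479]  K=[0.2967]  nu=[-1.4342]  x^+=[1.0216]  P^+=[0.0369]

H_jac[0,0] = 2.8943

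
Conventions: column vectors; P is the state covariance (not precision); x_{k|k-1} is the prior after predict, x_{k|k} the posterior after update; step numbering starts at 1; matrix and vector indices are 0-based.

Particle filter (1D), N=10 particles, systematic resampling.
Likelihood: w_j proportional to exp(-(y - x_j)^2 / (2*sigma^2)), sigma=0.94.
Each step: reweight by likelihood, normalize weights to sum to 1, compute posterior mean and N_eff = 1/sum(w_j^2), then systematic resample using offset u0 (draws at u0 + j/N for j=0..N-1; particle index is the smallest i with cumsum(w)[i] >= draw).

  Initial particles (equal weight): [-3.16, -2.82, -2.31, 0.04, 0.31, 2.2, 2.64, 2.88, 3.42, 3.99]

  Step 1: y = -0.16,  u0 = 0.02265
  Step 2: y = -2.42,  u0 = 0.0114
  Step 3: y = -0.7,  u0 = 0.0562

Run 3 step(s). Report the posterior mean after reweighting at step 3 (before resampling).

post_mean = -1.6964

step 1: w=[0.0030, 0.0090, 0.0362, 0.4844, 0.4372, 0.0212, 0.0059, 0.0027, 0.0004, 0.0000]  mean=0.1072  Neff=2.3382  idx=[2, 3, 3, 3, 3, 3, 4, 4, 4, 4]
step 2: w=[0.8174, 0.0268, 0.0268, 0.0268, 0.0268, 0.0268, 0.0121, 0.0121, 0.0121, 0.0121]  mean=-1.8679  Neff=1.4872  idx=[0, 0, 0, 0, 0, 0, 0, 0, 0, 4]
step 3: w=[0.0821, 0.0821, 0.0821, 0.0821, 0.0821, 0.0821, 0.0821, 0.0821, 0.0821, 0.2611]  mean=-1.6964  Neff=7.7620  idx=[0, 1, 3, 4, 5, 6, 7, 9, 9, 9]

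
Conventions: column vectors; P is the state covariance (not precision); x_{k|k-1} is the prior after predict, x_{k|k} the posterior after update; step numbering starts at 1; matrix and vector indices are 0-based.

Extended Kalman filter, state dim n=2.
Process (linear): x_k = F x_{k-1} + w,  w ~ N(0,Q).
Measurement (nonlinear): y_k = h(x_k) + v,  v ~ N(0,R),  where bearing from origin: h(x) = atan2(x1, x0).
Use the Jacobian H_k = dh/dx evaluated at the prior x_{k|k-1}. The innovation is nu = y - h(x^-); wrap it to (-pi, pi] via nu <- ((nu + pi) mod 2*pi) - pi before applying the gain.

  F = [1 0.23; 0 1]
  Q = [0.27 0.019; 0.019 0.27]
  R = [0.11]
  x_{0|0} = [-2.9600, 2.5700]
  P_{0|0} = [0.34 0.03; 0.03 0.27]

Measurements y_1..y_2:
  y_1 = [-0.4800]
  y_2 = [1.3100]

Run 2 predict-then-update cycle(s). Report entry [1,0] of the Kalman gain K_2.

step 1: x^-=[-2.3689, 2.5700]  P^-=[0.6381 0.1111; 0.1111 0.5400]  H_jac=[-0.2104 -0.1939]  S=[0.1676]  K=[-0.9294; -0.7642]  nu=[-2.7955]  x^+=[0.2293, 4.7063]  P^+=[0.4933 -0.0079; -0.0079 0.4421]
step 2: x^-=[1.3117, 4.7063]  P^-=[0.7830 0.1127; 0.1127 0.7121]  H_jac=[-0.1972 0.0550]  S=[0.1401]  K=[-1.0574; 0.1206]  nu=[0.0110]  x^+=[1.3001, 4.7076]  P^+=[0.6263 0.1306; 0.1306 0.7101]

K[1,0] = 0.1206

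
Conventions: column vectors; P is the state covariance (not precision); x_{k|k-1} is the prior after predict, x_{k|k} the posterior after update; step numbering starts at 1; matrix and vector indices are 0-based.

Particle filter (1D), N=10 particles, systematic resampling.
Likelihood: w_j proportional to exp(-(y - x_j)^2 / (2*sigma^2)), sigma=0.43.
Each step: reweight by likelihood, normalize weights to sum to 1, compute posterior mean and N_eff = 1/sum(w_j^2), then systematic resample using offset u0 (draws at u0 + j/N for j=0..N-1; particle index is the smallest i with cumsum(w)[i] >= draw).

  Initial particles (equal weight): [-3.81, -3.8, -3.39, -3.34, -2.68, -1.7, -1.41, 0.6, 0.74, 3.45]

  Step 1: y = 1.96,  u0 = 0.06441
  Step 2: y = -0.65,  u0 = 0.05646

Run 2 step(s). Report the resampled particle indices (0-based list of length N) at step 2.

step 1: w=[0.0000, 0.0000, 0.0000, 0.0000, 0.0000, 0.0000, 0.0000, 0.2486, 0.6602, 0.0913]  mean=0.9525  Neff=1.9766  idx=[7, 7, 8, 8, 8, 8, 8, 8, 8, 9]
step 2: w=[0.2185, 0.2185, 0.0804, 0.0804, 0.0804, 0.0804, 0.0804, 0.0804, 0.0804, 0.0000]  mean=0.6788  Neff=7.1039  idx=[0, 0, 1, 1, 2, 3, 4, 5, 7, 8]

resampled_idx = [0, 0, 1, 1, 2, 3, 4, 5, 7, 8]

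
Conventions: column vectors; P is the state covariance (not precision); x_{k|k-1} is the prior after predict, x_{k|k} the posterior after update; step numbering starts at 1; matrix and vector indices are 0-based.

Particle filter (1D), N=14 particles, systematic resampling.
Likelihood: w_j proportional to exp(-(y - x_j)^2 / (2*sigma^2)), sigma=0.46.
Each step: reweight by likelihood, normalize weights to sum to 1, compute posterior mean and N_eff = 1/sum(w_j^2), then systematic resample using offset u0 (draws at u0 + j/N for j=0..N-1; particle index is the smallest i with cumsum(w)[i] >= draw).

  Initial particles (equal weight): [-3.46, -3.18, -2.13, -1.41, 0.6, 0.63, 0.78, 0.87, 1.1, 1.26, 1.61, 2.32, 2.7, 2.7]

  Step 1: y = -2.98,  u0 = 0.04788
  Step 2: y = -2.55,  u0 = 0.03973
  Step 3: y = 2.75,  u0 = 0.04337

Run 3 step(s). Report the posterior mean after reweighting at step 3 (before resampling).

step 1: w=[0.3465, 0.5434, 0.1083, 0.0018, 0.0000, 0.0000, 0.0000, 0.0000, 0.0000, 0.0000, 0.0000, 0.0000, 0.0000, 0.0000]  mean=-3.1602  Neff=2.3414  idx=[0, 0, 0, 0, 0, 1, 1, 1, 1, 1, 1, 1, 2, 2]
step 2: w=[0.0297, 0.0297, 0.0297, 0.0297, 0.0297, 0.0822, 0.0822, 0.0822, 0.0822, 0.0822, 0.0822, 0.0822, 0.1383, 0.1383]  mean=-2.9310  Neff=11.1224  idx=[1, 3, 5, 6, 7, 8, 8, 9, 10, 11, 12, 12, 13, 13]
step 3: w=[0.0000, 0.0000, 0.0000, 0.0000, 0.0000, 0.0000, 0.0000, 0.0000, 0.0000, 0.0000, 0.2500, 0.2500, 0.2500, 0.2500]  mean=-2.1300  Neff=4.0000  idx=[10, 10, 10, 11, 11, 11, 11, 12, 12, 12, 13, 13, 13, 13]

post_mean = -2.1300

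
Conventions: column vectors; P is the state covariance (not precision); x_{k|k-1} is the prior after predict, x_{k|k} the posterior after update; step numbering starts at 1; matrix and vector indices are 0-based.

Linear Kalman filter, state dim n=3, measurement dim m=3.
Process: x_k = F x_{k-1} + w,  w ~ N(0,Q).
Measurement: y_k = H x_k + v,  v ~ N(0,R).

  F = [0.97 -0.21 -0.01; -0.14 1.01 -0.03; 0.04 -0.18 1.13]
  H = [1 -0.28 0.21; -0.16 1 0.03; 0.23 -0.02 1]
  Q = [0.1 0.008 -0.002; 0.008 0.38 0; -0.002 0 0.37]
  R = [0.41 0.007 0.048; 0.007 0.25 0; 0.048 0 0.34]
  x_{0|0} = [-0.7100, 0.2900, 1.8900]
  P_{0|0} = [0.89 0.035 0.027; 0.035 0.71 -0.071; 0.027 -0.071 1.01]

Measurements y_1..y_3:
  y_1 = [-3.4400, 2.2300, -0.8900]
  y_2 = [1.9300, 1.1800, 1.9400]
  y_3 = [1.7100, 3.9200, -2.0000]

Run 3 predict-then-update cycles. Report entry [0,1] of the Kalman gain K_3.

K[0,1] = 0.0290

step 1: x^-=[-0.7685, 0.3356, 2.0551]  P^-=[0.9537 -0.2283 0.0879; -0.2283 1.1173 -0.2517; 0.0879 -0.2517 1.7149]  S=[1.7213 -0.7372 0.8167; -0.7372 1.4503 -0.3243; 0.8167 -0.3243 2.1584]  K=[0.6762 0.0600 -0.1024; 0.0093 0.7869 -0.0366; -0.1044 -0.0122 0.8439]  nu=[-3.0091, 1.7098, -2.7616]  x^+=[-2.4179, 1.7541, 0.0179]  P^+=[0.3077 0.0711 -0.0717; 0.0711 0.2089 -0.0242; -0.0717 -0.0242 0.2979]
step 2: x^-=[-2.7139, 2.1096, -0.3923]  P^-=[0.3711 -0.0042 -0.0714; -0.0042 0.5801 -0.0614; -0.0714 -0.0614 0.7600]  S=[0.8396 -0.2265 0.2391; -0.2265 0.8386 -0.0539; 0.2391 -0.0539 1.0895]  K=[0.4610 0.0407 -0.0863; -0.0212 0.6827 -0.0295; -0.0760 -0.0080 0.6999]  nu=[5.3170, -1.3521, 2.9987]  x^+=[-0.5764, 0.9853, 1.3133]  P^+=[0.2103 0.0487 -0.0546; 0.0487 0.1789 -0.0187; -0.0546 -0.0187 0.2465]
step 3: x^-=[-0.7792, 1.0365, 1.2836]  P^-=[0.2869 -0.0077 -0.0542; -0.0077 0.5537 -0.0516; -0.0542 -0.0516 0.6928]  S=[0.7585 -0.2078 0.2211; -0.2078 0.8116 -0.0459; 0.2211 -0.0459 1.0254]  K=[0.3951 0.0290 -0.0722; -0.0379 0.6708 -0.0246; -0.0591 -0.0041 0.6771]  nu=[2.5098, 2.7203, -3.0836]  x^+=[0.5142, 2.8422, -0.9635]  P^+=[0.1797 0.0402 -0.0461; 0.0402 0.1743 -0.0159; -0.0461 -0.0159 0.2377]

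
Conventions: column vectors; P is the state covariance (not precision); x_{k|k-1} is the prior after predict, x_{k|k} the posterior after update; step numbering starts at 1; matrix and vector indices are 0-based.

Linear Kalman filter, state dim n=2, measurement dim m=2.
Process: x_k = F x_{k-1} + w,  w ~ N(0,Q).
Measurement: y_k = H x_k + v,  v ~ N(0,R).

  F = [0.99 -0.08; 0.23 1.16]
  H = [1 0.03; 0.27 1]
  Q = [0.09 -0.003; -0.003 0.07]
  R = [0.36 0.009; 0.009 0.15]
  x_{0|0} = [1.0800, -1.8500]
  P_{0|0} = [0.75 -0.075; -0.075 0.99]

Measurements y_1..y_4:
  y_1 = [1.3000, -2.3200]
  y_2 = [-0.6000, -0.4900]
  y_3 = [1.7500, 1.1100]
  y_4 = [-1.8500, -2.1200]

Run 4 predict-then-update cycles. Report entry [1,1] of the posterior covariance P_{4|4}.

P_post[1,1] = 0.0859

step 1: x^-=[1.2172, -1.8976]  P^-=[0.8433 -0.0088; -0.0088 1.4018]  S=[1.2040 0.2698; 0.2698 1.6085]  K=[0.6958 0.0193; -0.1739 0.8992]  nu=[0.1397, -0.7510]  x^+=[1.2999, -2.5972]  P^+=[0.2524 -0.0590; -0.0590 0.1492]
step 2: x^-=[1.4947, -2.7138]  P^-=[0.3477 -0.0260; -0.0260 0.2527]  S=[0.7064 0.0842; 0.0842 0.4140]  K=[0.4833 0.0656; -0.0993 0.6136]  nu=[-2.0133, 1.8202]  x^+=[0.6410, -1.3970]  P^+=[0.1756 -0.0332; -0.0332 0.1001]
step 3: x^-=[0.7463, -1.4731]  P^-=[0.2680 -0.0099; -0.0099 0.1963]  S=[0.6276 0.0773; 0.0773 0.3605]  K=[0.4162 0.0841; -0.0745 0.5531]  nu=[1.0479, 2.3816]  x^+=[1.3828, -0.2339]  P^+=[0.1513 -0.0245; -0.0245 0.0889]
step 4: x^-=[1.3877, 0.0467]  P^-=[0.2428 -0.0045; -0.0045 0.1846]  S=[0.6027 0.0756; 0.0756 0.3498]  K=[0.3913 0.0900; -0.0657 0.5383]  nu=[-3.2391, -2.5413]  x^+=[-0.1086, -1.1084]  P^+=[0.1423 -0.0214; -0.0214 0.0859]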